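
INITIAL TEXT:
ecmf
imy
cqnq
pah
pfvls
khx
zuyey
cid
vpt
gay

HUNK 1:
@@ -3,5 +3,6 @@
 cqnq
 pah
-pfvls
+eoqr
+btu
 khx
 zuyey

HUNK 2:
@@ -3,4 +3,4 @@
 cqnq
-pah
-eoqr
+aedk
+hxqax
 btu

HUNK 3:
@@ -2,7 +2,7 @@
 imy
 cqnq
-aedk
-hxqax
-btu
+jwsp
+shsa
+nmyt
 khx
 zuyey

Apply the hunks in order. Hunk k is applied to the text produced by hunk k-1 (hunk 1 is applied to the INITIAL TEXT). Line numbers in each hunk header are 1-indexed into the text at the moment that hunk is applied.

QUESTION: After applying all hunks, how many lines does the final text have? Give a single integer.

Answer: 11

Derivation:
Hunk 1: at line 3 remove [pfvls] add [eoqr,btu] -> 11 lines: ecmf imy cqnq pah eoqr btu khx zuyey cid vpt gay
Hunk 2: at line 3 remove [pah,eoqr] add [aedk,hxqax] -> 11 lines: ecmf imy cqnq aedk hxqax btu khx zuyey cid vpt gay
Hunk 3: at line 2 remove [aedk,hxqax,btu] add [jwsp,shsa,nmyt] -> 11 lines: ecmf imy cqnq jwsp shsa nmyt khx zuyey cid vpt gay
Final line count: 11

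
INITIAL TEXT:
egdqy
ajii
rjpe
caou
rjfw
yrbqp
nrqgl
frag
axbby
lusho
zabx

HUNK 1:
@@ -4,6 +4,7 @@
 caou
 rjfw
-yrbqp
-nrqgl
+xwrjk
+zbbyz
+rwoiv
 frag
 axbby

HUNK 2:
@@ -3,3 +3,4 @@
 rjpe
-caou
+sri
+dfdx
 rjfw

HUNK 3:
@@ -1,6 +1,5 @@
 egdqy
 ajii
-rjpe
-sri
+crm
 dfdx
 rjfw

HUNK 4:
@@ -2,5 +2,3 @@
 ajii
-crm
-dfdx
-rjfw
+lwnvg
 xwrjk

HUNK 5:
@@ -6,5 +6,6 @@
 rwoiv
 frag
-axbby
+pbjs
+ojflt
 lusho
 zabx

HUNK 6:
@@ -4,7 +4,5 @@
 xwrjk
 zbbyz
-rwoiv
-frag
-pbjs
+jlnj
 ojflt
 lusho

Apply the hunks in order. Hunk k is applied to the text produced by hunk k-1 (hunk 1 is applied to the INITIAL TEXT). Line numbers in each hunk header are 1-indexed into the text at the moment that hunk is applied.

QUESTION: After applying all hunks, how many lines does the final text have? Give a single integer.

Answer: 9

Derivation:
Hunk 1: at line 4 remove [yrbqp,nrqgl] add [xwrjk,zbbyz,rwoiv] -> 12 lines: egdqy ajii rjpe caou rjfw xwrjk zbbyz rwoiv frag axbby lusho zabx
Hunk 2: at line 3 remove [caou] add [sri,dfdx] -> 13 lines: egdqy ajii rjpe sri dfdx rjfw xwrjk zbbyz rwoiv frag axbby lusho zabx
Hunk 3: at line 1 remove [rjpe,sri] add [crm] -> 12 lines: egdqy ajii crm dfdx rjfw xwrjk zbbyz rwoiv frag axbby lusho zabx
Hunk 4: at line 2 remove [crm,dfdx,rjfw] add [lwnvg] -> 10 lines: egdqy ajii lwnvg xwrjk zbbyz rwoiv frag axbby lusho zabx
Hunk 5: at line 6 remove [axbby] add [pbjs,ojflt] -> 11 lines: egdqy ajii lwnvg xwrjk zbbyz rwoiv frag pbjs ojflt lusho zabx
Hunk 6: at line 4 remove [rwoiv,frag,pbjs] add [jlnj] -> 9 lines: egdqy ajii lwnvg xwrjk zbbyz jlnj ojflt lusho zabx
Final line count: 9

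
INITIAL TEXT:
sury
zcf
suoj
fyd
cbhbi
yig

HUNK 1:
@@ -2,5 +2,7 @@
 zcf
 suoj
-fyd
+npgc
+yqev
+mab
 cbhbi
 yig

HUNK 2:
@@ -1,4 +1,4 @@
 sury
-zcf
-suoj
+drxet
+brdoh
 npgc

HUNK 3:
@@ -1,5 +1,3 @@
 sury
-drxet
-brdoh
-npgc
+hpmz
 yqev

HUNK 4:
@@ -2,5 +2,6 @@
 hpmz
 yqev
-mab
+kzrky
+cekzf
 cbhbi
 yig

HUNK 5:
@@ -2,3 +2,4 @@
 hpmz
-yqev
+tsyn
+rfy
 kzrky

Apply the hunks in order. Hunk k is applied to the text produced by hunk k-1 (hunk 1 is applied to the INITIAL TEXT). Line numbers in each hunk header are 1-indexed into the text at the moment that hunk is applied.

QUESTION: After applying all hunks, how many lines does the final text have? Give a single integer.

Hunk 1: at line 2 remove [fyd] add [npgc,yqev,mab] -> 8 lines: sury zcf suoj npgc yqev mab cbhbi yig
Hunk 2: at line 1 remove [zcf,suoj] add [drxet,brdoh] -> 8 lines: sury drxet brdoh npgc yqev mab cbhbi yig
Hunk 3: at line 1 remove [drxet,brdoh,npgc] add [hpmz] -> 6 lines: sury hpmz yqev mab cbhbi yig
Hunk 4: at line 2 remove [mab] add [kzrky,cekzf] -> 7 lines: sury hpmz yqev kzrky cekzf cbhbi yig
Hunk 5: at line 2 remove [yqev] add [tsyn,rfy] -> 8 lines: sury hpmz tsyn rfy kzrky cekzf cbhbi yig
Final line count: 8

Answer: 8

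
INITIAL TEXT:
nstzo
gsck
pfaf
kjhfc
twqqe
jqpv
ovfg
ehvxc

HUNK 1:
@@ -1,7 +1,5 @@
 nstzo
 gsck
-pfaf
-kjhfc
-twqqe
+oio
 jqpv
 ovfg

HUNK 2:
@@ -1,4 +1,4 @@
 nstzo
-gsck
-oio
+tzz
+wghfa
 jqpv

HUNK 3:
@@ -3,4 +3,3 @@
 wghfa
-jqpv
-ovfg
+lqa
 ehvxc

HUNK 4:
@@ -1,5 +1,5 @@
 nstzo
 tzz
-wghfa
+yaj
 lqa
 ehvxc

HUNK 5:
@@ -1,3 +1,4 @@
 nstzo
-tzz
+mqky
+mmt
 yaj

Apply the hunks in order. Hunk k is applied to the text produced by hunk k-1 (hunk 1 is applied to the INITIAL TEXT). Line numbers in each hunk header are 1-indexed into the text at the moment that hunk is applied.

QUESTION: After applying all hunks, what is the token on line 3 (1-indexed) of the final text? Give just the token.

Hunk 1: at line 1 remove [pfaf,kjhfc,twqqe] add [oio] -> 6 lines: nstzo gsck oio jqpv ovfg ehvxc
Hunk 2: at line 1 remove [gsck,oio] add [tzz,wghfa] -> 6 lines: nstzo tzz wghfa jqpv ovfg ehvxc
Hunk 3: at line 3 remove [jqpv,ovfg] add [lqa] -> 5 lines: nstzo tzz wghfa lqa ehvxc
Hunk 4: at line 1 remove [wghfa] add [yaj] -> 5 lines: nstzo tzz yaj lqa ehvxc
Hunk 5: at line 1 remove [tzz] add [mqky,mmt] -> 6 lines: nstzo mqky mmt yaj lqa ehvxc
Final line 3: mmt

Answer: mmt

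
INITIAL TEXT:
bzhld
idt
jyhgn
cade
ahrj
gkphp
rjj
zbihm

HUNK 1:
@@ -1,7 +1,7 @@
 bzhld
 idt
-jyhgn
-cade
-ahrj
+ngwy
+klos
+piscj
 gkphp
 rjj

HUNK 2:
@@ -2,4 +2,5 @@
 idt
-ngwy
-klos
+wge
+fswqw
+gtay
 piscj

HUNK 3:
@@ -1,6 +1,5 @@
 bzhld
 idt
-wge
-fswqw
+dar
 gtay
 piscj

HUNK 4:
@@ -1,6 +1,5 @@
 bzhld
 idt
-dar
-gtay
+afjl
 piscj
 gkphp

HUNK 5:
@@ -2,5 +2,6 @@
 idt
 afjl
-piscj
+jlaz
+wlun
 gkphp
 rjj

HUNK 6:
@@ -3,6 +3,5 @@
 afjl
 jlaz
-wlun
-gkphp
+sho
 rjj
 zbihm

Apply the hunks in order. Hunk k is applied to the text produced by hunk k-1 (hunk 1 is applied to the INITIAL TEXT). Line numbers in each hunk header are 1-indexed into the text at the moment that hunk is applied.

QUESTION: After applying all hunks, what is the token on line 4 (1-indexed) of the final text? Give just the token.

Answer: jlaz

Derivation:
Hunk 1: at line 1 remove [jyhgn,cade,ahrj] add [ngwy,klos,piscj] -> 8 lines: bzhld idt ngwy klos piscj gkphp rjj zbihm
Hunk 2: at line 2 remove [ngwy,klos] add [wge,fswqw,gtay] -> 9 lines: bzhld idt wge fswqw gtay piscj gkphp rjj zbihm
Hunk 3: at line 1 remove [wge,fswqw] add [dar] -> 8 lines: bzhld idt dar gtay piscj gkphp rjj zbihm
Hunk 4: at line 1 remove [dar,gtay] add [afjl] -> 7 lines: bzhld idt afjl piscj gkphp rjj zbihm
Hunk 5: at line 2 remove [piscj] add [jlaz,wlun] -> 8 lines: bzhld idt afjl jlaz wlun gkphp rjj zbihm
Hunk 6: at line 3 remove [wlun,gkphp] add [sho] -> 7 lines: bzhld idt afjl jlaz sho rjj zbihm
Final line 4: jlaz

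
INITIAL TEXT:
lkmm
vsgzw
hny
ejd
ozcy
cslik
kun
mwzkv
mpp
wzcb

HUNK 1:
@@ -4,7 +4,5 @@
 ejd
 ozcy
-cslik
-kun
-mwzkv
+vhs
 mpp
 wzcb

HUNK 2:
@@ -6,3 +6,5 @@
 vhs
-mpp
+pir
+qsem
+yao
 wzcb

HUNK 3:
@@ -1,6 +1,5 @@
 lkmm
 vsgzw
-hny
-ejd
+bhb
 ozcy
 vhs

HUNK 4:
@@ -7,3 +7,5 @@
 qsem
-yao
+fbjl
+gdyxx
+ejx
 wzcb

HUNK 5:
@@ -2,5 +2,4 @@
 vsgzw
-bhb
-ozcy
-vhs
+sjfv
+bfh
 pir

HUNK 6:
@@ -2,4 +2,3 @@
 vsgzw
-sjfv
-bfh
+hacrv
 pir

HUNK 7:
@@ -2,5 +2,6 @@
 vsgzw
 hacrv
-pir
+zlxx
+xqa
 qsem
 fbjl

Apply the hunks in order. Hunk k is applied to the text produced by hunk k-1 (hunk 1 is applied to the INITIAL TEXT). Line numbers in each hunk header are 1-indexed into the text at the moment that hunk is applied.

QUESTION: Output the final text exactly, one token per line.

Hunk 1: at line 4 remove [cslik,kun,mwzkv] add [vhs] -> 8 lines: lkmm vsgzw hny ejd ozcy vhs mpp wzcb
Hunk 2: at line 6 remove [mpp] add [pir,qsem,yao] -> 10 lines: lkmm vsgzw hny ejd ozcy vhs pir qsem yao wzcb
Hunk 3: at line 1 remove [hny,ejd] add [bhb] -> 9 lines: lkmm vsgzw bhb ozcy vhs pir qsem yao wzcb
Hunk 4: at line 7 remove [yao] add [fbjl,gdyxx,ejx] -> 11 lines: lkmm vsgzw bhb ozcy vhs pir qsem fbjl gdyxx ejx wzcb
Hunk 5: at line 2 remove [bhb,ozcy,vhs] add [sjfv,bfh] -> 10 lines: lkmm vsgzw sjfv bfh pir qsem fbjl gdyxx ejx wzcb
Hunk 6: at line 2 remove [sjfv,bfh] add [hacrv] -> 9 lines: lkmm vsgzw hacrv pir qsem fbjl gdyxx ejx wzcb
Hunk 7: at line 2 remove [pir] add [zlxx,xqa] -> 10 lines: lkmm vsgzw hacrv zlxx xqa qsem fbjl gdyxx ejx wzcb

Answer: lkmm
vsgzw
hacrv
zlxx
xqa
qsem
fbjl
gdyxx
ejx
wzcb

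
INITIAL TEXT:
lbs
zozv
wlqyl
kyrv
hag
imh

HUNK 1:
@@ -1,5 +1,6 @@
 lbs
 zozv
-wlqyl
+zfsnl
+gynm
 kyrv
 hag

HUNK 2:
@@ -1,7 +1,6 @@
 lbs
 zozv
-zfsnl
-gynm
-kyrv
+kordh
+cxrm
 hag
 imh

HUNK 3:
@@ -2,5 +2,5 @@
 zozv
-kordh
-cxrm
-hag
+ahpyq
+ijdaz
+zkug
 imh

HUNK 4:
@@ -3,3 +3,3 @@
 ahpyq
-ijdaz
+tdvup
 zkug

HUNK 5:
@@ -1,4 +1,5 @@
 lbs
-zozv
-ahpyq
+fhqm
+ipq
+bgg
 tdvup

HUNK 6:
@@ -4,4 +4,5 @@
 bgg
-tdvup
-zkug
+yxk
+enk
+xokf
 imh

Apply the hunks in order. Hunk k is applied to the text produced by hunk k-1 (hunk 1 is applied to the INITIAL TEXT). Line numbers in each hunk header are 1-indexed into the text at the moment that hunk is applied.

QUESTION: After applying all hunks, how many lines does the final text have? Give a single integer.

Hunk 1: at line 1 remove [wlqyl] add [zfsnl,gynm] -> 7 lines: lbs zozv zfsnl gynm kyrv hag imh
Hunk 2: at line 1 remove [zfsnl,gynm,kyrv] add [kordh,cxrm] -> 6 lines: lbs zozv kordh cxrm hag imh
Hunk 3: at line 2 remove [kordh,cxrm,hag] add [ahpyq,ijdaz,zkug] -> 6 lines: lbs zozv ahpyq ijdaz zkug imh
Hunk 4: at line 3 remove [ijdaz] add [tdvup] -> 6 lines: lbs zozv ahpyq tdvup zkug imh
Hunk 5: at line 1 remove [zozv,ahpyq] add [fhqm,ipq,bgg] -> 7 lines: lbs fhqm ipq bgg tdvup zkug imh
Hunk 6: at line 4 remove [tdvup,zkug] add [yxk,enk,xokf] -> 8 lines: lbs fhqm ipq bgg yxk enk xokf imh
Final line count: 8

Answer: 8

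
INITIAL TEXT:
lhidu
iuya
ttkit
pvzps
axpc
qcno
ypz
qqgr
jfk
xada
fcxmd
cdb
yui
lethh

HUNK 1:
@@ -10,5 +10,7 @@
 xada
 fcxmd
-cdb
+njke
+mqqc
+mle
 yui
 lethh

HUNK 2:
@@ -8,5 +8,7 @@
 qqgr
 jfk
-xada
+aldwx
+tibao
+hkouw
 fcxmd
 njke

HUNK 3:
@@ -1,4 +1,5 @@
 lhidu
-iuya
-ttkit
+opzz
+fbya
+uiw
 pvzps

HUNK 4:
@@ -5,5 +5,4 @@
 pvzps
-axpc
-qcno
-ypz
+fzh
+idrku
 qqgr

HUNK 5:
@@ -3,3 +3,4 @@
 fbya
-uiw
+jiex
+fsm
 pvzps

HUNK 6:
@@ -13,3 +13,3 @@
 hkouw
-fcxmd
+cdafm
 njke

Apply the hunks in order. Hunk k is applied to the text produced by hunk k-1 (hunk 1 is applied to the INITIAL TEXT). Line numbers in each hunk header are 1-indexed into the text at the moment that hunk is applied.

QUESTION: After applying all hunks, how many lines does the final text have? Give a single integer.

Hunk 1: at line 10 remove [cdb] add [njke,mqqc,mle] -> 16 lines: lhidu iuya ttkit pvzps axpc qcno ypz qqgr jfk xada fcxmd njke mqqc mle yui lethh
Hunk 2: at line 8 remove [xada] add [aldwx,tibao,hkouw] -> 18 lines: lhidu iuya ttkit pvzps axpc qcno ypz qqgr jfk aldwx tibao hkouw fcxmd njke mqqc mle yui lethh
Hunk 3: at line 1 remove [iuya,ttkit] add [opzz,fbya,uiw] -> 19 lines: lhidu opzz fbya uiw pvzps axpc qcno ypz qqgr jfk aldwx tibao hkouw fcxmd njke mqqc mle yui lethh
Hunk 4: at line 5 remove [axpc,qcno,ypz] add [fzh,idrku] -> 18 lines: lhidu opzz fbya uiw pvzps fzh idrku qqgr jfk aldwx tibao hkouw fcxmd njke mqqc mle yui lethh
Hunk 5: at line 3 remove [uiw] add [jiex,fsm] -> 19 lines: lhidu opzz fbya jiex fsm pvzps fzh idrku qqgr jfk aldwx tibao hkouw fcxmd njke mqqc mle yui lethh
Hunk 6: at line 13 remove [fcxmd] add [cdafm] -> 19 lines: lhidu opzz fbya jiex fsm pvzps fzh idrku qqgr jfk aldwx tibao hkouw cdafm njke mqqc mle yui lethh
Final line count: 19

Answer: 19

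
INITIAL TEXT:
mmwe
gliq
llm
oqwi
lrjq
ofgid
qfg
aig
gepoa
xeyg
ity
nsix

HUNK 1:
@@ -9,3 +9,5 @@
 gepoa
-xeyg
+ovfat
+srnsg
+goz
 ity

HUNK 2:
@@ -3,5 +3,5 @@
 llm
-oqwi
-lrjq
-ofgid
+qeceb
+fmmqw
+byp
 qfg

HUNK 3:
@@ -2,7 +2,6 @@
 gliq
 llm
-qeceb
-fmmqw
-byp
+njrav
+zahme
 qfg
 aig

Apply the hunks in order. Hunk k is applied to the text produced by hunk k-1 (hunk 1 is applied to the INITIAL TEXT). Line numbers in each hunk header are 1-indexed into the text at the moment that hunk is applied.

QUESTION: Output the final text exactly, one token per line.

Hunk 1: at line 9 remove [xeyg] add [ovfat,srnsg,goz] -> 14 lines: mmwe gliq llm oqwi lrjq ofgid qfg aig gepoa ovfat srnsg goz ity nsix
Hunk 2: at line 3 remove [oqwi,lrjq,ofgid] add [qeceb,fmmqw,byp] -> 14 lines: mmwe gliq llm qeceb fmmqw byp qfg aig gepoa ovfat srnsg goz ity nsix
Hunk 3: at line 2 remove [qeceb,fmmqw,byp] add [njrav,zahme] -> 13 lines: mmwe gliq llm njrav zahme qfg aig gepoa ovfat srnsg goz ity nsix

Answer: mmwe
gliq
llm
njrav
zahme
qfg
aig
gepoa
ovfat
srnsg
goz
ity
nsix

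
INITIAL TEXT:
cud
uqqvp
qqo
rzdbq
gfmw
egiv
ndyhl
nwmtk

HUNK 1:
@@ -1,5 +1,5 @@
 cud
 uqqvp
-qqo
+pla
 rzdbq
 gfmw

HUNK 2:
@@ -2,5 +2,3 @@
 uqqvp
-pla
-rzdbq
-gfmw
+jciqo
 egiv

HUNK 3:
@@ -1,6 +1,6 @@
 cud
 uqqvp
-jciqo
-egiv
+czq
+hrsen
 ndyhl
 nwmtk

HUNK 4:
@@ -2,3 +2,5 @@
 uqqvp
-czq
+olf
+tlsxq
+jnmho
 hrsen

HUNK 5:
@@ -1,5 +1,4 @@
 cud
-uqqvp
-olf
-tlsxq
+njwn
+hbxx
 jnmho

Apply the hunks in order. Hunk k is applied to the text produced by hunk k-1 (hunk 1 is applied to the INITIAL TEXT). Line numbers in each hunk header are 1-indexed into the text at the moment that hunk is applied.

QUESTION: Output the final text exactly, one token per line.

Hunk 1: at line 1 remove [qqo] add [pla] -> 8 lines: cud uqqvp pla rzdbq gfmw egiv ndyhl nwmtk
Hunk 2: at line 2 remove [pla,rzdbq,gfmw] add [jciqo] -> 6 lines: cud uqqvp jciqo egiv ndyhl nwmtk
Hunk 3: at line 1 remove [jciqo,egiv] add [czq,hrsen] -> 6 lines: cud uqqvp czq hrsen ndyhl nwmtk
Hunk 4: at line 2 remove [czq] add [olf,tlsxq,jnmho] -> 8 lines: cud uqqvp olf tlsxq jnmho hrsen ndyhl nwmtk
Hunk 5: at line 1 remove [uqqvp,olf,tlsxq] add [njwn,hbxx] -> 7 lines: cud njwn hbxx jnmho hrsen ndyhl nwmtk

Answer: cud
njwn
hbxx
jnmho
hrsen
ndyhl
nwmtk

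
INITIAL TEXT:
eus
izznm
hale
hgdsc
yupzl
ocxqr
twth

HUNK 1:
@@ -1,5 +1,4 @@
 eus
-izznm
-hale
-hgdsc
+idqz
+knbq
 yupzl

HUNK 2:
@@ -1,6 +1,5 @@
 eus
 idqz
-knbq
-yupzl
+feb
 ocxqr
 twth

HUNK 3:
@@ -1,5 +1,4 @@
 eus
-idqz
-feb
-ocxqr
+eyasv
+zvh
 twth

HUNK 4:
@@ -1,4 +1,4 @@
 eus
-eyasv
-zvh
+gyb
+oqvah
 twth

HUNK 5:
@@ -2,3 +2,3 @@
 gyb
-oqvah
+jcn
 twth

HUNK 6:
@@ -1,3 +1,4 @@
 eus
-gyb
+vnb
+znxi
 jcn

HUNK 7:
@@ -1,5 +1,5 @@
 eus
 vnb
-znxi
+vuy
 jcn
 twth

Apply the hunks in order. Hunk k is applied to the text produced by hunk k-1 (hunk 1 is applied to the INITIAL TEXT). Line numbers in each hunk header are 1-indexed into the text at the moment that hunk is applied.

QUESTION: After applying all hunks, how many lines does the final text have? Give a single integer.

Hunk 1: at line 1 remove [izznm,hale,hgdsc] add [idqz,knbq] -> 6 lines: eus idqz knbq yupzl ocxqr twth
Hunk 2: at line 1 remove [knbq,yupzl] add [feb] -> 5 lines: eus idqz feb ocxqr twth
Hunk 3: at line 1 remove [idqz,feb,ocxqr] add [eyasv,zvh] -> 4 lines: eus eyasv zvh twth
Hunk 4: at line 1 remove [eyasv,zvh] add [gyb,oqvah] -> 4 lines: eus gyb oqvah twth
Hunk 5: at line 2 remove [oqvah] add [jcn] -> 4 lines: eus gyb jcn twth
Hunk 6: at line 1 remove [gyb] add [vnb,znxi] -> 5 lines: eus vnb znxi jcn twth
Hunk 7: at line 1 remove [znxi] add [vuy] -> 5 lines: eus vnb vuy jcn twth
Final line count: 5

Answer: 5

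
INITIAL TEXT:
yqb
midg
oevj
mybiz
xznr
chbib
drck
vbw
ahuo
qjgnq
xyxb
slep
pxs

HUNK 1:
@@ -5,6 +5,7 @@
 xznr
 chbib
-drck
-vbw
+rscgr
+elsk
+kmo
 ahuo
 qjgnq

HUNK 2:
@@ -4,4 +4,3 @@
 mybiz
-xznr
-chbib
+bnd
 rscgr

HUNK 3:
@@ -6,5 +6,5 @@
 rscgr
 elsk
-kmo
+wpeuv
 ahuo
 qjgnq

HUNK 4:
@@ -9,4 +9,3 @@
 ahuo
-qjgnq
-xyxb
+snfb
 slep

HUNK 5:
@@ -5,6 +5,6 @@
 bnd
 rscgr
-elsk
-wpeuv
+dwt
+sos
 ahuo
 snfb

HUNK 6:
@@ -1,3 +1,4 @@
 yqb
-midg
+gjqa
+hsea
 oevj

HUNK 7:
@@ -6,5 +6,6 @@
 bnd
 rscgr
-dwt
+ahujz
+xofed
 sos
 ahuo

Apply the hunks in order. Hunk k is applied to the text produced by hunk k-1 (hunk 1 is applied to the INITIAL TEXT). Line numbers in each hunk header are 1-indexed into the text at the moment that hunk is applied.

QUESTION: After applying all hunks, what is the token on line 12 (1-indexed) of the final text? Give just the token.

Answer: snfb

Derivation:
Hunk 1: at line 5 remove [drck,vbw] add [rscgr,elsk,kmo] -> 14 lines: yqb midg oevj mybiz xznr chbib rscgr elsk kmo ahuo qjgnq xyxb slep pxs
Hunk 2: at line 4 remove [xznr,chbib] add [bnd] -> 13 lines: yqb midg oevj mybiz bnd rscgr elsk kmo ahuo qjgnq xyxb slep pxs
Hunk 3: at line 6 remove [kmo] add [wpeuv] -> 13 lines: yqb midg oevj mybiz bnd rscgr elsk wpeuv ahuo qjgnq xyxb slep pxs
Hunk 4: at line 9 remove [qjgnq,xyxb] add [snfb] -> 12 lines: yqb midg oevj mybiz bnd rscgr elsk wpeuv ahuo snfb slep pxs
Hunk 5: at line 5 remove [elsk,wpeuv] add [dwt,sos] -> 12 lines: yqb midg oevj mybiz bnd rscgr dwt sos ahuo snfb slep pxs
Hunk 6: at line 1 remove [midg] add [gjqa,hsea] -> 13 lines: yqb gjqa hsea oevj mybiz bnd rscgr dwt sos ahuo snfb slep pxs
Hunk 7: at line 6 remove [dwt] add [ahujz,xofed] -> 14 lines: yqb gjqa hsea oevj mybiz bnd rscgr ahujz xofed sos ahuo snfb slep pxs
Final line 12: snfb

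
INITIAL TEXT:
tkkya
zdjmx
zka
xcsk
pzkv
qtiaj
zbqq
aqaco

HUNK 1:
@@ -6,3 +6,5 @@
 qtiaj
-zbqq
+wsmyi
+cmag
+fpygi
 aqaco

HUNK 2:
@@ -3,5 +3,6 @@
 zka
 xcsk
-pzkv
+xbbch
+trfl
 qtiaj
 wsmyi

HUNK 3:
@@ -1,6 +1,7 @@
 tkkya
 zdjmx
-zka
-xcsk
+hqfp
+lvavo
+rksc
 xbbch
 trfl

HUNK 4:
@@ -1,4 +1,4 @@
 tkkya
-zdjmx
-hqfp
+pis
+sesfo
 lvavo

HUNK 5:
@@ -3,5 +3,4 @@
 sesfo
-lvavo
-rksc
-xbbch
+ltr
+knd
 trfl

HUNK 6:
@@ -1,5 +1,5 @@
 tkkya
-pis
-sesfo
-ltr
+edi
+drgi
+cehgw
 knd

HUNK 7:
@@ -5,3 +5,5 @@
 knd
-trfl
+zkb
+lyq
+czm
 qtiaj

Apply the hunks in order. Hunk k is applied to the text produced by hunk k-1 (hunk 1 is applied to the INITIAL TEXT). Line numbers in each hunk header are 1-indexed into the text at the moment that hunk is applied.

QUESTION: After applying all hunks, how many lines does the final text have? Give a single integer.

Answer: 13

Derivation:
Hunk 1: at line 6 remove [zbqq] add [wsmyi,cmag,fpygi] -> 10 lines: tkkya zdjmx zka xcsk pzkv qtiaj wsmyi cmag fpygi aqaco
Hunk 2: at line 3 remove [pzkv] add [xbbch,trfl] -> 11 lines: tkkya zdjmx zka xcsk xbbch trfl qtiaj wsmyi cmag fpygi aqaco
Hunk 3: at line 1 remove [zka,xcsk] add [hqfp,lvavo,rksc] -> 12 lines: tkkya zdjmx hqfp lvavo rksc xbbch trfl qtiaj wsmyi cmag fpygi aqaco
Hunk 4: at line 1 remove [zdjmx,hqfp] add [pis,sesfo] -> 12 lines: tkkya pis sesfo lvavo rksc xbbch trfl qtiaj wsmyi cmag fpygi aqaco
Hunk 5: at line 3 remove [lvavo,rksc,xbbch] add [ltr,knd] -> 11 lines: tkkya pis sesfo ltr knd trfl qtiaj wsmyi cmag fpygi aqaco
Hunk 6: at line 1 remove [pis,sesfo,ltr] add [edi,drgi,cehgw] -> 11 lines: tkkya edi drgi cehgw knd trfl qtiaj wsmyi cmag fpygi aqaco
Hunk 7: at line 5 remove [trfl] add [zkb,lyq,czm] -> 13 lines: tkkya edi drgi cehgw knd zkb lyq czm qtiaj wsmyi cmag fpygi aqaco
Final line count: 13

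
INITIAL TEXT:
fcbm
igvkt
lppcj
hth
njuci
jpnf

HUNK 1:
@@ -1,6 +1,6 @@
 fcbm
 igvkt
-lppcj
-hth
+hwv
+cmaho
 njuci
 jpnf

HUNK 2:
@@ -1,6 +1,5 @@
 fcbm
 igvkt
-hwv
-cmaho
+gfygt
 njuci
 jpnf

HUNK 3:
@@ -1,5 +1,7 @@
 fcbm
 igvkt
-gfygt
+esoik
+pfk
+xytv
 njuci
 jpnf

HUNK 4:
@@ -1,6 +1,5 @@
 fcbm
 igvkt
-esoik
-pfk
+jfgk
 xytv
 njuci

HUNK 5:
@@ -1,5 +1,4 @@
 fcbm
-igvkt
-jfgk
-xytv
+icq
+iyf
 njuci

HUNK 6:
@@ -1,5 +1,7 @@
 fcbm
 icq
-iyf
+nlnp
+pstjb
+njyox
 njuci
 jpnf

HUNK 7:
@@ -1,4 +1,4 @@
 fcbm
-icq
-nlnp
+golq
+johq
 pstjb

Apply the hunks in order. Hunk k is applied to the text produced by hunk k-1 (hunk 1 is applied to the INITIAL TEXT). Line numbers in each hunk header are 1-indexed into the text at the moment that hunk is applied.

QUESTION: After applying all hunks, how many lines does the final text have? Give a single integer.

Hunk 1: at line 1 remove [lppcj,hth] add [hwv,cmaho] -> 6 lines: fcbm igvkt hwv cmaho njuci jpnf
Hunk 2: at line 1 remove [hwv,cmaho] add [gfygt] -> 5 lines: fcbm igvkt gfygt njuci jpnf
Hunk 3: at line 1 remove [gfygt] add [esoik,pfk,xytv] -> 7 lines: fcbm igvkt esoik pfk xytv njuci jpnf
Hunk 4: at line 1 remove [esoik,pfk] add [jfgk] -> 6 lines: fcbm igvkt jfgk xytv njuci jpnf
Hunk 5: at line 1 remove [igvkt,jfgk,xytv] add [icq,iyf] -> 5 lines: fcbm icq iyf njuci jpnf
Hunk 6: at line 1 remove [iyf] add [nlnp,pstjb,njyox] -> 7 lines: fcbm icq nlnp pstjb njyox njuci jpnf
Hunk 7: at line 1 remove [icq,nlnp] add [golq,johq] -> 7 lines: fcbm golq johq pstjb njyox njuci jpnf
Final line count: 7

Answer: 7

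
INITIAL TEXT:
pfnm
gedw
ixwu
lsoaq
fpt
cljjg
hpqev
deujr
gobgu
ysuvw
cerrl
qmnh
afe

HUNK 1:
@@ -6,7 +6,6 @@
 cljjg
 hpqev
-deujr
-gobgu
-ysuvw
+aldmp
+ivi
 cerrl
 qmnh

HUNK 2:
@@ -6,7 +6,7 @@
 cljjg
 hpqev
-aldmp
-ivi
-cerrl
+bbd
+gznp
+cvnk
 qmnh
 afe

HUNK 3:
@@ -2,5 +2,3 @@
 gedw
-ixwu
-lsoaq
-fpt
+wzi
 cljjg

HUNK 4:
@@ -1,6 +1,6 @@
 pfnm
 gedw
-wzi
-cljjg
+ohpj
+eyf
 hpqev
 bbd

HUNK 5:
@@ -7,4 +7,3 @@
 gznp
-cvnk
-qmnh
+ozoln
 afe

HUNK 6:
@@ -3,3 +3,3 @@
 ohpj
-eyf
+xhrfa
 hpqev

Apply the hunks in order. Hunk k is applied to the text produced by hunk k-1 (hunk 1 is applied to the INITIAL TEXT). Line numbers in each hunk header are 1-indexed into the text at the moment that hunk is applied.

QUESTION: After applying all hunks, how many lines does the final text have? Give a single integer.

Answer: 9

Derivation:
Hunk 1: at line 6 remove [deujr,gobgu,ysuvw] add [aldmp,ivi] -> 12 lines: pfnm gedw ixwu lsoaq fpt cljjg hpqev aldmp ivi cerrl qmnh afe
Hunk 2: at line 6 remove [aldmp,ivi,cerrl] add [bbd,gznp,cvnk] -> 12 lines: pfnm gedw ixwu lsoaq fpt cljjg hpqev bbd gznp cvnk qmnh afe
Hunk 3: at line 2 remove [ixwu,lsoaq,fpt] add [wzi] -> 10 lines: pfnm gedw wzi cljjg hpqev bbd gznp cvnk qmnh afe
Hunk 4: at line 1 remove [wzi,cljjg] add [ohpj,eyf] -> 10 lines: pfnm gedw ohpj eyf hpqev bbd gznp cvnk qmnh afe
Hunk 5: at line 7 remove [cvnk,qmnh] add [ozoln] -> 9 lines: pfnm gedw ohpj eyf hpqev bbd gznp ozoln afe
Hunk 6: at line 3 remove [eyf] add [xhrfa] -> 9 lines: pfnm gedw ohpj xhrfa hpqev bbd gznp ozoln afe
Final line count: 9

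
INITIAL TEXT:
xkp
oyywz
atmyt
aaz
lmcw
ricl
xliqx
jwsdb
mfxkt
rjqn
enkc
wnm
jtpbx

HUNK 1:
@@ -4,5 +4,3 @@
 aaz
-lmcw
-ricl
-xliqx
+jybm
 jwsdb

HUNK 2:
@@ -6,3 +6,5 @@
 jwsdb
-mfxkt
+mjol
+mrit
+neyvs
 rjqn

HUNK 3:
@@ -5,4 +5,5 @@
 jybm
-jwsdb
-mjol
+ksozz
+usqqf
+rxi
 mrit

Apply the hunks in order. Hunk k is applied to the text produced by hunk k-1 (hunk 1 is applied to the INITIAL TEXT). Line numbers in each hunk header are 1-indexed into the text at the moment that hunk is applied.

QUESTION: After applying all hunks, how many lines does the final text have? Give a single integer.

Hunk 1: at line 4 remove [lmcw,ricl,xliqx] add [jybm] -> 11 lines: xkp oyywz atmyt aaz jybm jwsdb mfxkt rjqn enkc wnm jtpbx
Hunk 2: at line 6 remove [mfxkt] add [mjol,mrit,neyvs] -> 13 lines: xkp oyywz atmyt aaz jybm jwsdb mjol mrit neyvs rjqn enkc wnm jtpbx
Hunk 3: at line 5 remove [jwsdb,mjol] add [ksozz,usqqf,rxi] -> 14 lines: xkp oyywz atmyt aaz jybm ksozz usqqf rxi mrit neyvs rjqn enkc wnm jtpbx
Final line count: 14

Answer: 14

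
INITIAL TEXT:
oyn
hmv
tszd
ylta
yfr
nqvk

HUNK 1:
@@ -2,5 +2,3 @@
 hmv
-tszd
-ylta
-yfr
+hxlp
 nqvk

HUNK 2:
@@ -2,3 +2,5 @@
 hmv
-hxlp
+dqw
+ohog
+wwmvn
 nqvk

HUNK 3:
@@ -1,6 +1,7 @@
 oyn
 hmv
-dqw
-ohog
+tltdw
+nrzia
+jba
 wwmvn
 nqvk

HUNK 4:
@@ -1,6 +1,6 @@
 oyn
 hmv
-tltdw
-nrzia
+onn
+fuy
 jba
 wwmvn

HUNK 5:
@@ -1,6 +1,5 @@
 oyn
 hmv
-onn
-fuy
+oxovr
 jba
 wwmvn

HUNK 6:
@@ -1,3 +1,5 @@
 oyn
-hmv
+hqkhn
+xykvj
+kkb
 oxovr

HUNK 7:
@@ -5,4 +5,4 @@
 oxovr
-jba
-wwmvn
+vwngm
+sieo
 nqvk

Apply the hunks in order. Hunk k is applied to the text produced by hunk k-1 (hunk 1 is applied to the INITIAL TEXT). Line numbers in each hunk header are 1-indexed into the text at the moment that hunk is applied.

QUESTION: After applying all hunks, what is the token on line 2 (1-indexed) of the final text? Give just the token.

Hunk 1: at line 2 remove [tszd,ylta,yfr] add [hxlp] -> 4 lines: oyn hmv hxlp nqvk
Hunk 2: at line 2 remove [hxlp] add [dqw,ohog,wwmvn] -> 6 lines: oyn hmv dqw ohog wwmvn nqvk
Hunk 3: at line 1 remove [dqw,ohog] add [tltdw,nrzia,jba] -> 7 lines: oyn hmv tltdw nrzia jba wwmvn nqvk
Hunk 4: at line 1 remove [tltdw,nrzia] add [onn,fuy] -> 7 lines: oyn hmv onn fuy jba wwmvn nqvk
Hunk 5: at line 1 remove [onn,fuy] add [oxovr] -> 6 lines: oyn hmv oxovr jba wwmvn nqvk
Hunk 6: at line 1 remove [hmv] add [hqkhn,xykvj,kkb] -> 8 lines: oyn hqkhn xykvj kkb oxovr jba wwmvn nqvk
Hunk 7: at line 5 remove [jba,wwmvn] add [vwngm,sieo] -> 8 lines: oyn hqkhn xykvj kkb oxovr vwngm sieo nqvk
Final line 2: hqkhn

Answer: hqkhn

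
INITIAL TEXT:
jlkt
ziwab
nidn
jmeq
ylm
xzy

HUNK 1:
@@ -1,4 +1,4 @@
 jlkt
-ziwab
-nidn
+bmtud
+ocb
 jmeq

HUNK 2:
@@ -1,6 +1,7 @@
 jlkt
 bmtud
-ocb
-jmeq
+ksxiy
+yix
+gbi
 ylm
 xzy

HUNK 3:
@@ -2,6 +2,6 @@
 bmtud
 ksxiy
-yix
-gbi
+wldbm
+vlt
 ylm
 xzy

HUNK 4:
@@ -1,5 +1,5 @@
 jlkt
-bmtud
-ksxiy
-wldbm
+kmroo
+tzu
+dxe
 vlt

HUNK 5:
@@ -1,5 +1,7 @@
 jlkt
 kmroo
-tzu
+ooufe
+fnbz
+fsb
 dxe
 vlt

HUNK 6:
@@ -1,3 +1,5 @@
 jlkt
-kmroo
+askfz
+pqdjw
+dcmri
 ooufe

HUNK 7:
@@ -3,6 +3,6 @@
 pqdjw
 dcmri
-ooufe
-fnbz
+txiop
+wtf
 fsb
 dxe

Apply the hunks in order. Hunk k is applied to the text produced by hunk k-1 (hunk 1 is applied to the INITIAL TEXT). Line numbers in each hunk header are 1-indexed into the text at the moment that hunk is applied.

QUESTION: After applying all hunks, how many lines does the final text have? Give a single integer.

Hunk 1: at line 1 remove [ziwab,nidn] add [bmtud,ocb] -> 6 lines: jlkt bmtud ocb jmeq ylm xzy
Hunk 2: at line 1 remove [ocb,jmeq] add [ksxiy,yix,gbi] -> 7 lines: jlkt bmtud ksxiy yix gbi ylm xzy
Hunk 3: at line 2 remove [yix,gbi] add [wldbm,vlt] -> 7 lines: jlkt bmtud ksxiy wldbm vlt ylm xzy
Hunk 4: at line 1 remove [bmtud,ksxiy,wldbm] add [kmroo,tzu,dxe] -> 7 lines: jlkt kmroo tzu dxe vlt ylm xzy
Hunk 5: at line 1 remove [tzu] add [ooufe,fnbz,fsb] -> 9 lines: jlkt kmroo ooufe fnbz fsb dxe vlt ylm xzy
Hunk 6: at line 1 remove [kmroo] add [askfz,pqdjw,dcmri] -> 11 lines: jlkt askfz pqdjw dcmri ooufe fnbz fsb dxe vlt ylm xzy
Hunk 7: at line 3 remove [ooufe,fnbz] add [txiop,wtf] -> 11 lines: jlkt askfz pqdjw dcmri txiop wtf fsb dxe vlt ylm xzy
Final line count: 11

Answer: 11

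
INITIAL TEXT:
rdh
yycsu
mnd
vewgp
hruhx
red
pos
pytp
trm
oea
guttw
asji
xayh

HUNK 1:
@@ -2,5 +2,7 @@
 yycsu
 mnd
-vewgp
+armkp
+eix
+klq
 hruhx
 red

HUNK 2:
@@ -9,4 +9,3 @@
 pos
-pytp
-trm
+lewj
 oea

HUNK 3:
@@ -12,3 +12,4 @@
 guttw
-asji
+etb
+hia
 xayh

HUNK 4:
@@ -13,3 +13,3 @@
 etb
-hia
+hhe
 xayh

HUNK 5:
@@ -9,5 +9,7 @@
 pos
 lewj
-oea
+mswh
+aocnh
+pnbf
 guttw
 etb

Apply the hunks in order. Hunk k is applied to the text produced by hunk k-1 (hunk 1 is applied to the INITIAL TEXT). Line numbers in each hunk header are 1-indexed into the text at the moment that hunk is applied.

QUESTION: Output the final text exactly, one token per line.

Hunk 1: at line 2 remove [vewgp] add [armkp,eix,klq] -> 15 lines: rdh yycsu mnd armkp eix klq hruhx red pos pytp trm oea guttw asji xayh
Hunk 2: at line 9 remove [pytp,trm] add [lewj] -> 14 lines: rdh yycsu mnd armkp eix klq hruhx red pos lewj oea guttw asji xayh
Hunk 3: at line 12 remove [asji] add [etb,hia] -> 15 lines: rdh yycsu mnd armkp eix klq hruhx red pos lewj oea guttw etb hia xayh
Hunk 4: at line 13 remove [hia] add [hhe] -> 15 lines: rdh yycsu mnd armkp eix klq hruhx red pos lewj oea guttw etb hhe xayh
Hunk 5: at line 9 remove [oea] add [mswh,aocnh,pnbf] -> 17 lines: rdh yycsu mnd armkp eix klq hruhx red pos lewj mswh aocnh pnbf guttw etb hhe xayh

Answer: rdh
yycsu
mnd
armkp
eix
klq
hruhx
red
pos
lewj
mswh
aocnh
pnbf
guttw
etb
hhe
xayh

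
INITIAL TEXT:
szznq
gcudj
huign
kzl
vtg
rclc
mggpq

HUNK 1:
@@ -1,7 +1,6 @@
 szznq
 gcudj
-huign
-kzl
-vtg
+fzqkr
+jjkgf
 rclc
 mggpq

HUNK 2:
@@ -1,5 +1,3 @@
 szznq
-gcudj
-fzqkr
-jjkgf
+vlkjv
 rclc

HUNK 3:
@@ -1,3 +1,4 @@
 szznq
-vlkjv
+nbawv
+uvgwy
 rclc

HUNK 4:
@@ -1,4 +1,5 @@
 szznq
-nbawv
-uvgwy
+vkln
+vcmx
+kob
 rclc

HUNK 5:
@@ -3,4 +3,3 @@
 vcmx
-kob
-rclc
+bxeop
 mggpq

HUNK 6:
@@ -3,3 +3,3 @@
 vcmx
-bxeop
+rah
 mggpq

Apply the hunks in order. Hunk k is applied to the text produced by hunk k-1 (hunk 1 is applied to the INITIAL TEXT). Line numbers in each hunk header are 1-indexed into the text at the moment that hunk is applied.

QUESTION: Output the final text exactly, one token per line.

Answer: szznq
vkln
vcmx
rah
mggpq

Derivation:
Hunk 1: at line 1 remove [huign,kzl,vtg] add [fzqkr,jjkgf] -> 6 lines: szznq gcudj fzqkr jjkgf rclc mggpq
Hunk 2: at line 1 remove [gcudj,fzqkr,jjkgf] add [vlkjv] -> 4 lines: szznq vlkjv rclc mggpq
Hunk 3: at line 1 remove [vlkjv] add [nbawv,uvgwy] -> 5 lines: szznq nbawv uvgwy rclc mggpq
Hunk 4: at line 1 remove [nbawv,uvgwy] add [vkln,vcmx,kob] -> 6 lines: szznq vkln vcmx kob rclc mggpq
Hunk 5: at line 3 remove [kob,rclc] add [bxeop] -> 5 lines: szznq vkln vcmx bxeop mggpq
Hunk 6: at line 3 remove [bxeop] add [rah] -> 5 lines: szznq vkln vcmx rah mggpq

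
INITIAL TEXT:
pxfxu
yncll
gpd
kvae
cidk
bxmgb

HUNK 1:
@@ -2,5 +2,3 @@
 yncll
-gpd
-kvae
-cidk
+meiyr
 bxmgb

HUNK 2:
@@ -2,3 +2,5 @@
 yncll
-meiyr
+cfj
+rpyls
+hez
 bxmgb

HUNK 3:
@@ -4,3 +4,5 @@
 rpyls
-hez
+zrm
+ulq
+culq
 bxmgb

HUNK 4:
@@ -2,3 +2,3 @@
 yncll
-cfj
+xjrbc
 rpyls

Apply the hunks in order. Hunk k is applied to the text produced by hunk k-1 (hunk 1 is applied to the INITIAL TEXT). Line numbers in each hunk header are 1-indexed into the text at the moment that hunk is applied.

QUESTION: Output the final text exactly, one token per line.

Hunk 1: at line 2 remove [gpd,kvae,cidk] add [meiyr] -> 4 lines: pxfxu yncll meiyr bxmgb
Hunk 2: at line 2 remove [meiyr] add [cfj,rpyls,hez] -> 6 lines: pxfxu yncll cfj rpyls hez bxmgb
Hunk 3: at line 4 remove [hez] add [zrm,ulq,culq] -> 8 lines: pxfxu yncll cfj rpyls zrm ulq culq bxmgb
Hunk 4: at line 2 remove [cfj] add [xjrbc] -> 8 lines: pxfxu yncll xjrbc rpyls zrm ulq culq bxmgb

Answer: pxfxu
yncll
xjrbc
rpyls
zrm
ulq
culq
bxmgb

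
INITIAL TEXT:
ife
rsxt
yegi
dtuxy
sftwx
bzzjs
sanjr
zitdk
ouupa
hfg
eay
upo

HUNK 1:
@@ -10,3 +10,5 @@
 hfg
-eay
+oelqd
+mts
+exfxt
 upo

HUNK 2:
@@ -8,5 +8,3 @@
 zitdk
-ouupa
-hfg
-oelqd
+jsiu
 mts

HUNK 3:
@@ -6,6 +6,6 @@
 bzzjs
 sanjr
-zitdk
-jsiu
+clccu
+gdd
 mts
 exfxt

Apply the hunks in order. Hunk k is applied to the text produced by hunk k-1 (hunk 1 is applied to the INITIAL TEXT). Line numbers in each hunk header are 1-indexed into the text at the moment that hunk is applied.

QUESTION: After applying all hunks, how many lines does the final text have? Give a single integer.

Hunk 1: at line 10 remove [eay] add [oelqd,mts,exfxt] -> 14 lines: ife rsxt yegi dtuxy sftwx bzzjs sanjr zitdk ouupa hfg oelqd mts exfxt upo
Hunk 2: at line 8 remove [ouupa,hfg,oelqd] add [jsiu] -> 12 lines: ife rsxt yegi dtuxy sftwx bzzjs sanjr zitdk jsiu mts exfxt upo
Hunk 3: at line 6 remove [zitdk,jsiu] add [clccu,gdd] -> 12 lines: ife rsxt yegi dtuxy sftwx bzzjs sanjr clccu gdd mts exfxt upo
Final line count: 12

Answer: 12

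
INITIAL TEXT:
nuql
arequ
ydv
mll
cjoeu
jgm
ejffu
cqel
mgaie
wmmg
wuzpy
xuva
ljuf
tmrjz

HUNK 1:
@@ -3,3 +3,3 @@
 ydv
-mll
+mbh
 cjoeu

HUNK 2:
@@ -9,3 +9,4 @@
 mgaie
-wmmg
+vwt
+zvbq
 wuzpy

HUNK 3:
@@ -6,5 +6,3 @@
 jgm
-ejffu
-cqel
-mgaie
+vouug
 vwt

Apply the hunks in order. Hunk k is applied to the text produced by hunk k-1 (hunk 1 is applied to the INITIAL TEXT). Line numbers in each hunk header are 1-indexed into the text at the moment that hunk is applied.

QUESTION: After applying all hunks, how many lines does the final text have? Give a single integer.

Answer: 13

Derivation:
Hunk 1: at line 3 remove [mll] add [mbh] -> 14 lines: nuql arequ ydv mbh cjoeu jgm ejffu cqel mgaie wmmg wuzpy xuva ljuf tmrjz
Hunk 2: at line 9 remove [wmmg] add [vwt,zvbq] -> 15 lines: nuql arequ ydv mbh cjoeu jgm ejffu cqel mgaie vwt zvbq wuzpy xuva ljuf tmrjz
Hunk 3: at line 6 remove [ejffu,cqel,mgaie] add [vouug] -> 13 lines: nuql arequ ydv mbh cjoeu jgm vouug vwt zvbq wuzpy xuva ljuf tmrjz
Final line count: 13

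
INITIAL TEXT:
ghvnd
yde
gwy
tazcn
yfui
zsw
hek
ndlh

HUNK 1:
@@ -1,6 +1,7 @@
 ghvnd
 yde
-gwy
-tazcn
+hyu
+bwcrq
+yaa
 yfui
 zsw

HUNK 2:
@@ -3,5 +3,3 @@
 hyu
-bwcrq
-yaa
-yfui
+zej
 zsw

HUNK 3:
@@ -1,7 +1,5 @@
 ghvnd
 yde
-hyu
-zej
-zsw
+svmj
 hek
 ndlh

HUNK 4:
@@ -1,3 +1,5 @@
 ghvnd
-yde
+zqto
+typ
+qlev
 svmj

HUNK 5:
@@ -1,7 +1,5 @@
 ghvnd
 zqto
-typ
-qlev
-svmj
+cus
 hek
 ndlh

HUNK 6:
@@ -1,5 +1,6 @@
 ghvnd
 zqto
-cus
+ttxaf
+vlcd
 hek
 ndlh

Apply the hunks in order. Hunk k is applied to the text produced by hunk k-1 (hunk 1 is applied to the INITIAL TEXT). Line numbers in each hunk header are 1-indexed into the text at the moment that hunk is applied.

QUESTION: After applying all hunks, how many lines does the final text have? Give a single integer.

Hunk 1: at line 1 remove [gwy,tazcn] add [hyu,bwcrq,yaa] -> 9 lines: ghvnd yde hyu bwcrq yaa yfui zsw hek ndlh
Hunk 2: at line 3 remove [bwcrq,yaa,yfui] add [zej] -> 7 lines: ghvnd yde hyu zej zsw hek ndlh
Hunk 3: at line 1 remove [hyu,zej,zsw] add [svmj] -> 5 lines: ghvnd yde svmj hek ndlh
Hunk 4: at line 1 remove [yde] add [zqto,typ,qlev] -> 7 lines: ghvnd zqto typ qlev svmj hek ndlh
Hunk 5: at line 1 remove [typ,qlev,svmj] add [cus] -> 5 lines: ghvnd zqto cus hek ndlh
Hunk 6: at line 1 remove [cus] add [ttxaf,vlcd] -> 6 lines: ghvnd zqto ttxaf vlcd hek ndlh
Final line count: 6

Answer: 6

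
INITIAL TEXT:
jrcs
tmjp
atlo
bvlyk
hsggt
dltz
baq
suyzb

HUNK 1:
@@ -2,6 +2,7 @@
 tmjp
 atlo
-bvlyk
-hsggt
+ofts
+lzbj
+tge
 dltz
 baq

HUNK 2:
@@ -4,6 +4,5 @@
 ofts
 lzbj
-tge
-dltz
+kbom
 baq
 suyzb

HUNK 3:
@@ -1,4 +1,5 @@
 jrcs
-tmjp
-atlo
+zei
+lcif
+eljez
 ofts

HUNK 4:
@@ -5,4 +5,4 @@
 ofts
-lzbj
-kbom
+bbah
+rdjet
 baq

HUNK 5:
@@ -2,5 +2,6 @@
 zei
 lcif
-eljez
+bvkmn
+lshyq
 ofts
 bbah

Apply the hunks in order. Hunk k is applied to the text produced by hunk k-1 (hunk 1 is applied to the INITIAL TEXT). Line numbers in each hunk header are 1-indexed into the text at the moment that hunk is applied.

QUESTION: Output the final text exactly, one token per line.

Hunk 1: at line 2 remove [bvlyk,hsggt] add [ofts,lzbj,tge] -> 9 lines: jrcs tmjp atlo ofts lzbj tge dltz baq suyzb
Hunk 2: at line 4 remove [tge,dltz] add [kbom] -> 8 lines: jrcs tmjp atlo ofts lzbj kbom baq suyzb
Hunk 3: at line 1 remove [tmjp,atlo] add [zei,lcif,eljez] -> 9 lines: jrcs zei lcif eljez ofts lzbj kbom baq suyzb
Hunk 4: at line 5 remove [lzbj,kbom] add [bbah,rdjet] -> 9 lines: jrcs zei lcif eljez ofts bbah rdjet baq suyzb
Hunk 5: at line 2 remove [eljez] add [bvkmn,lshyq] -> 10 lines: jrcs zei lcif bvkmn lshyq ofts bbah rdjet baq suyzb

Answer: jrcs
zei
lcif
bvkmn
lshyq
ofts
bbah
rdjet
baq
suyzb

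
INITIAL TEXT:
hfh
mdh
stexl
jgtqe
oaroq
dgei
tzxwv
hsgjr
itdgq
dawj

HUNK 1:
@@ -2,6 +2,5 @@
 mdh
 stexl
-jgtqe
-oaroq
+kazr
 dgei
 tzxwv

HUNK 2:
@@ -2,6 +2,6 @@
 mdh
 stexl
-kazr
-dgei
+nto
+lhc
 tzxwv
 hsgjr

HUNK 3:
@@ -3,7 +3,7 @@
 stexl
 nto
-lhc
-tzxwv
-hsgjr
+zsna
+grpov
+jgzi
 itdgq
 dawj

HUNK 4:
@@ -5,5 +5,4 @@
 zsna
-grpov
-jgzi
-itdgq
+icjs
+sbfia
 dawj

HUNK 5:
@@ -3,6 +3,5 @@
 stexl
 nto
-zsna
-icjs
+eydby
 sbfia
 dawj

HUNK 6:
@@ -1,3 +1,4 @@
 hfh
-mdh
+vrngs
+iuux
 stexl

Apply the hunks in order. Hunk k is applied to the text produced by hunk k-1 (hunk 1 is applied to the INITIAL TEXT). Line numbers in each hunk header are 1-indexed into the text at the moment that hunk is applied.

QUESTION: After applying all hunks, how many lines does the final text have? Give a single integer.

Hunk 1: at line 2 remove [jgtqe,oaroq] add [kazr] -> 9 lines: hfh mdh stexl kazr dgei tzxwv hsgjr itdgq dawj
Hunk 2: at line 2 remove [kazr,dgei] add [nto,lhc] -> 9 lines: hfh mdh stexl nto lhc tzxwv hsgjr itdgq dawj
Hunk 3: at line 3 remove [lhc,tzxwv,hsgjr] add [zsna,grpov,jgzi] -> 9 lines: hfh mdh stexl nto zsna grpov jgzi itdgq dawj
Hunk 4: at line 5 remove [grpov,jgzi,itdgq] add [icjs,sbfia] -> 8 lines: hfh mdh stexl nto zsna icjs sbfia dawj
Hunk 5: at line 3 remove [zsna,icjs] add [eydby] -> 7 lines: hfh mdh stexl nto eydby sbfia dawj
Hunk 6: at line 1 remove [mdh] add [vrngs,iuux] -> 8 lines: hfh vrngs iuux stexl nto eydby sbfia dawj
Final line count: 8

Answer: 8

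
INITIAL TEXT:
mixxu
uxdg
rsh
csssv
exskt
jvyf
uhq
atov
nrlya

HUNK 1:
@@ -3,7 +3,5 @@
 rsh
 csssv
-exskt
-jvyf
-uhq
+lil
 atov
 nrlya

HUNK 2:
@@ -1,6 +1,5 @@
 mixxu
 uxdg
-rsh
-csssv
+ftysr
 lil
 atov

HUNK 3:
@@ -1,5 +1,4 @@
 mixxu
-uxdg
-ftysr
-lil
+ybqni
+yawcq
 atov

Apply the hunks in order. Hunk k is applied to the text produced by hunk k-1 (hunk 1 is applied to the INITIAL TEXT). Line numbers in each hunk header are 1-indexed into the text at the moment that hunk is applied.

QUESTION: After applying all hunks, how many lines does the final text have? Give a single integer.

Hunk 1: at line 3 remove [exskt,jvyf,uhq] add [lil] -> 7 lines: mixxu uxdg rsh csssv lil atov nrlya
Hunk 2: at line 1 remove [rsh,csssv] add [ftysr] -> 6 lines: mixxu uxdg ftysr lil atov nrlya
Hunk 3: at line 1 remove [uxdg,ftysr,lil] add [ybqni,yawcq] -> 5 lines: mixxu ybqni yawcq atov nrlya
Final line count: 5

Answer: 5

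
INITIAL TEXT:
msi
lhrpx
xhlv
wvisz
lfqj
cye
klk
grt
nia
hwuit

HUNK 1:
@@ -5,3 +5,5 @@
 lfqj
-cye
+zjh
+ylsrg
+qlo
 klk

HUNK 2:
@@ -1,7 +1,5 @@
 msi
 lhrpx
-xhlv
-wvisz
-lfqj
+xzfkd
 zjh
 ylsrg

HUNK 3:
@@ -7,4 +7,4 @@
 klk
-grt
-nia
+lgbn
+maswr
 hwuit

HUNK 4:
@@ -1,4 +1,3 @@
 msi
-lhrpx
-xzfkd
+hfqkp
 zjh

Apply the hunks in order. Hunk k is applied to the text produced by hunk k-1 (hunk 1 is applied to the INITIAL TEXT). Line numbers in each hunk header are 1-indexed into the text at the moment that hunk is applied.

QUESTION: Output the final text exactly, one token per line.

Hunk 1: at line 5 remove [cye] add [zjh,ylsrg,qlo] -> 12 lines: msi lhrpx xhlv wvisz lfqj zjh ylsrg qlo klk grt nia hwuit
Hunk 2: at line 1 remove [xhlv,wvisz,lfqj] add [xzfkd] -> 10 lines: msi lhrpx xzfkd zjh ylsrg qlo klk grt nia hwuit
Hunk 3: at line 7 remove [grt,nia] add [lgbn,maswr] -> 10 lines: msi lhrpx xzfkd zjh ylsrg qlo klk lgbn maswr hwuit
Hunk 4: at line 1 remove [lhrpx,xzfkd] add [hfqkp] -> 9 lines: msi hfqkp zjh ylsrg qlo klk lgbn maswr hwuit

Answer: msi
hfqkp
zjh
ylsrg
qlo
klk
lgbn
maswr
hwuit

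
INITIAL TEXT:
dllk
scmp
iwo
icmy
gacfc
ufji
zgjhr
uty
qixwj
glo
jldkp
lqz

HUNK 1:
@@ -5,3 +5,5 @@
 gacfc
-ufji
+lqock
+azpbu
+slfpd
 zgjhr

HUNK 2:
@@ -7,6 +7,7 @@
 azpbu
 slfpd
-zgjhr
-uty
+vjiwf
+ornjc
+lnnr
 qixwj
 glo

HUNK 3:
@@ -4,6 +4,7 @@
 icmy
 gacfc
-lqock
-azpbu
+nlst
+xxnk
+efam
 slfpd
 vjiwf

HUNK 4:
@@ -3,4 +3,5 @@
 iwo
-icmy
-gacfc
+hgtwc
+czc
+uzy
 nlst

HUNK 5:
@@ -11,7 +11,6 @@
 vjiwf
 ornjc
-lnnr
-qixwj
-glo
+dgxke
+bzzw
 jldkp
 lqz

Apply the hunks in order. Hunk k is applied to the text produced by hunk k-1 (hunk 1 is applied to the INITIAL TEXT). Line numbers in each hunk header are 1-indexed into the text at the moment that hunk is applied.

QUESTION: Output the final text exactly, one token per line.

Answer: dllk
scmp
iwo
hgtwc
czc
uzy
nlst
xxnk
efam
slfpd
vjiwf
ornjc
dgxke
bzzw
jldkp
lqz

Derivation:
Hunk 1: at line 5 remove [ufji] add [lqock,azpbu,slfpd] -> 14 lines: dllk scmp iwo icmy gacfc lqock azpbu slfpd zgjhr uty qixwj glo jldkp lqz
Hunk 2: at line 7 remove [zgjhr,uty] add [vjiwf,ornjc,lnnr] -> 15 lines: dllk scmp iwo icmy gacfc lqock azpbu slfpd vjiwf ornjc lnnr qixwj glo jldkp lqz
Hunk 3: at line 4 remove [lqock,azpbu] add [nlst,xxnk,efam] -> 16 lines: dllk scmp iwo icmy gacfc nlst xxnk efam slfpd vjiwf ornjc lnnr qixwj glo jldkp lqz
Hunk 4: at line 3 remove [icmy,gacfc] add [hgtwc,czc,uzy] -> 17 lines: dllk scmp iwo hgtwc czc uzy nlst xxnk efam slfpd vjiwf ornjc lnnr qixwj glo jldkp lqz
Hunk 5: at line 11 remove [lnnr,qixwj,glo] add [dgxke,bzzw] -> 16 lines: dllk scmp iwo hgtwc czc uzy nlst xxnk efam slfpd vjiwf ornjc dgxke bzzw jldkp lqz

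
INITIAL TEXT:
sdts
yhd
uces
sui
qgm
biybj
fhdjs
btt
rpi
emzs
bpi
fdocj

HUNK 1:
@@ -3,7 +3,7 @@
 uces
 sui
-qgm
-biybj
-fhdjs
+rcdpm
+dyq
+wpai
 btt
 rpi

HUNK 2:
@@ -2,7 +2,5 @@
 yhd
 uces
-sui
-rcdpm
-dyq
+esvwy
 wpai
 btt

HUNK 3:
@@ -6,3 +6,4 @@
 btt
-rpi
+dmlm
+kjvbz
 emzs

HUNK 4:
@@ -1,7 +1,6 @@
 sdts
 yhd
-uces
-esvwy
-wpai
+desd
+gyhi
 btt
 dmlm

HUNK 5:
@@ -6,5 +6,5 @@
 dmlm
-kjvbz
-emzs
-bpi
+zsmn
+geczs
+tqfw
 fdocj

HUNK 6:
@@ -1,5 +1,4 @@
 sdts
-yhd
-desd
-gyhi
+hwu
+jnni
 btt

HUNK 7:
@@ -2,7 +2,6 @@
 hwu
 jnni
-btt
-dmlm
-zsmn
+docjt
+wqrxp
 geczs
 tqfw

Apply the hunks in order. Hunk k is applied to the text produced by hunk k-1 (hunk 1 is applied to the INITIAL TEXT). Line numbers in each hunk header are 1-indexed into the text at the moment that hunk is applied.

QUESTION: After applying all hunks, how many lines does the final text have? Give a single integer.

Answer: 8

Derivation:
Hunk 1: at line 3 remove [qgm,biybj,fhdjs] add [rcdpm,dyq,wpai] -> 12 lines: sdts yhd uces sui rcdpm dyq wpai btt rpi emzs bpi fdocj
Hunk 2: at line 2 remove [sui,rcdpm,dyq] add [esvwy] -> 10 lines: sdts yhd uces esvwy wpai btt rpi emzs bpi fdocj
Hunk 3: at line 6 remove [rpi] add [dmlm,kjvbz] -> 11 lines: sdts yhd uces esvwy wpai btt dmlm kjvbz emzs bpi fdocj
Hunk 4: at line 1 remove [uces,esvwy,wpai] add [desd,gyhi] -> 10 lines: sdts yhd desd gyhi btt dmlm kjvbz emzs bpi fdocj
Hunk 5: at line 6 remove [kjvbz,emzs,bpi] add [zsmn,geczs,tqfw] -> 10 lines: sdts yhd desd gyhi btt dmlm zsmn geczs tqfw fdocj
Hunk 6: at line 1 remove [yhd,desd,gyhi] add [hwu,jnni] -> 9 lines: sdts hwu jnni btt dmlm zsmn geczs tqfw fdocj
Hunk 7: at line 2 remove [btt,dmlm,zsmn] add [docjt,wqrxp] -> 8 lines: sdts hwu jnni docjt wqrxp geczs tqfw fdocj
Final line count: 8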